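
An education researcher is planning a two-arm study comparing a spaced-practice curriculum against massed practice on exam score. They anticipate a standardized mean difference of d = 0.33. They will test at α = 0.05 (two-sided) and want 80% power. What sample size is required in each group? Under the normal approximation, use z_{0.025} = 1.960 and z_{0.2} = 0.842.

For two independent groups with equal n: n = 2·((z_{α/2} + z_β) / d)².
z_{α/2} + z_β = 1.960 + 0.842 = 2.802.
n = 2 × (2.802 / 0.33)² = 2 × 8.491² = 2 × 72.10 = 144.2.
Round up to the next whole participant.

n = 145 per group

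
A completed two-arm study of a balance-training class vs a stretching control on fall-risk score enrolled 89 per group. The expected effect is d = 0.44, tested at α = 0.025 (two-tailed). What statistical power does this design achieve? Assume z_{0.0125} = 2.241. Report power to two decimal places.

For two equal groups, power = Φ(d·√(n/2) − z_{α/2}).
d·√(n/2) = 0.44 × √(89/2) = 0.44 × 6.671 = 2.935.
z_β = 2.935 − 2.241 = 0.694.
Power = Φ(0.694) = 0.756.

power ≈ 0.76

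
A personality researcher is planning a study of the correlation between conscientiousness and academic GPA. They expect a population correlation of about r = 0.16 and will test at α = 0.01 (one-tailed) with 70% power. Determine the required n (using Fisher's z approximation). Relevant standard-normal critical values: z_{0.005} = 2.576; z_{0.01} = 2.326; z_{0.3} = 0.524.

Fisher's z: C = ½·ln((1+r)/(1−r)) = ½·ln(1.3810) = 0.1614.
n = ((z_{α} + z_β)/C)² + 3.
(2.326 + 0.524) / 0.1614 = 2.850 / 0.1614 = 17.658.
n = 17.658² + 3 = 311.80 + 3 = 314.8.
Round up.

n = 315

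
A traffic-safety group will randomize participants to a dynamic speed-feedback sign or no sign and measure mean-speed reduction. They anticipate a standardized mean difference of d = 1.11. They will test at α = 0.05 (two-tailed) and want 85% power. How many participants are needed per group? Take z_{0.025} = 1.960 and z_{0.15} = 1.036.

n = 15 per group

For two independent groups with equal n: n = 2·((z_{α/2} + z_β) / d)².
z_{α/2} + z_β = 1.960 + 1.036 = 2.996.
n = 2 × (2.996 / 1.11)² = 2 × 2.699² = 2 × 7.29 = 14.6.
Round up to the next whole participant.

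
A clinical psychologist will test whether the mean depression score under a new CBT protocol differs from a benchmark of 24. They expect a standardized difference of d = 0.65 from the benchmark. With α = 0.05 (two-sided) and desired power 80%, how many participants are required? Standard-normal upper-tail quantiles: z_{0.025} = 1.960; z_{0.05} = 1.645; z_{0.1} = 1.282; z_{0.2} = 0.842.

For a one-sample test: n = ((z_{α/2} + z_β) / d)².
z_{α/2} + z_β = 1.960 + 0.842 = 2.802.
n = (2.802 / 0.65)² = 4.311² = 18.58.
Round up.

n = 19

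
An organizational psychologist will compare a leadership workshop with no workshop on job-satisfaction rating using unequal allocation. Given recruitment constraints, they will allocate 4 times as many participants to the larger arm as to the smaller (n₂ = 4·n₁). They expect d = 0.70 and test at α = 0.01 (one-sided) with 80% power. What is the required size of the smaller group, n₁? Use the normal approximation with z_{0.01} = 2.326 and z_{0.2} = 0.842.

With allocation ratio k = n₂/n₁ = 4, Var(x̄₁−x̄₂) = σ²(1/n₁ + 1/(k·n₁)) = σ²·(k+1)/(k·n₁).
So n₁ = (1 + 1/k)·((z_{α} + z_β)/d)² = 1.250 × (3.168/0.70)².
n₁ = 1.250 × 20.48 = 25.6.
Round up: n₁ = 26, giving n₂ = 4 × 26 = 104.

n₁ = 26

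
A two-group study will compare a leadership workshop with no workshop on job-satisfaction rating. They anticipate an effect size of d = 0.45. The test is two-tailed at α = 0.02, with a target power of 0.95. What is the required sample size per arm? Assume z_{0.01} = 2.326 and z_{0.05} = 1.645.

n = 156 per group

For two independent groups with equal n: n = 2·((z_{α/2} + z_β) / d)².
z_{α/2} + z_β = 2.326 + 1.645 = 3.971.
n = 2 × (3.971 / 0.45)² = 2 × 8.824² = 2 × 77.87 = 155.7.
Round up to the next whole participant.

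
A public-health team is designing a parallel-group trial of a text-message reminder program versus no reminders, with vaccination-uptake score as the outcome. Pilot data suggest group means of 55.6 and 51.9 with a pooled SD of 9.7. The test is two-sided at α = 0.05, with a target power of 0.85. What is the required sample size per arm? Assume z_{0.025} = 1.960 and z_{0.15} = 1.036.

n = 124 per group

Cohen's d = |M₁ − M₂| / SD_pooled = |55.6 − 51.9| / 9.7 = 3.7 / 9.7 = 0.381.
For two independent groups with equal n: n = 2·((z_{α/2} + z_β) / d)².
z_{α/2} + z_β = 1.960 + 1.036 = 2.996.
n = 2 × (2.996 / 0.381)² = 2 × 7.864² = 2 × 61.83 = 123.7.
Round up to the next whole participant.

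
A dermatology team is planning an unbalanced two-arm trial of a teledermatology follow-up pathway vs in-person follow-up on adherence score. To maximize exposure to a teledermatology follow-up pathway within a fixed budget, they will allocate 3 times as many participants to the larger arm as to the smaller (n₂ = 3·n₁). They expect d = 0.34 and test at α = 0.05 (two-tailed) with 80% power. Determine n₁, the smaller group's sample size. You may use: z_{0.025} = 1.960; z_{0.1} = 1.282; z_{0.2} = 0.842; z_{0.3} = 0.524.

With allocation ratio k = n₂/n₁ = 3, Var(x̄₁−x̄₂) = σ²(1/n₁ + 1/(k·n₁)) = σ²·(k+1)/(k·n₁).
So n₁ = (1 + 1/k)·((z_{α/2} + z_β)/d)² = 1.333 × (2.802/0.34)².
n₁ = 1.333 × 67.92 = 90.6.
Round up: n₁ = 91, giving n₂ = 3 × 91 = 273.

n₁ = 91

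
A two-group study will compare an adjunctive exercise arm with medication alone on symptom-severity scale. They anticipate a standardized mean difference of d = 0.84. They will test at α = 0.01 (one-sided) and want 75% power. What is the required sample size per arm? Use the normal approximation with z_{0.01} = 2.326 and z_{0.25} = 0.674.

n = 26 per group

For two independent groups with equal n: n = 2·((z_{α} + z_β) / d)².
z_{α} + z_β = 2.326 + 0.674 = 3.000.
n = 2 × (3.000 / 0.84)² = 2 × 3.571² = 2 × 12.76 = 25.5.
Round up to the next whole participant.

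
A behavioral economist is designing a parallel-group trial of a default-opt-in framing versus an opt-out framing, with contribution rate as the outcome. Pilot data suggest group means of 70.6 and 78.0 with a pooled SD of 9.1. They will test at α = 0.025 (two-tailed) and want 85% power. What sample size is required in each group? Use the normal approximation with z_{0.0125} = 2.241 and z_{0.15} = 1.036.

n = 33 per group

Cohen's d = |M₁ − M₂| / SD_pooled = |70.6 − 78.0| / 9.1 = 7.4 / 9.1 = 0.813.
For two independent groups with equal n: n = 2·((z_{α/2} + z_β) / d)².
z_{α/2} + z_β = 2.241 + 1.036 = 3.277.
n = 2 × (3.277 / 0.813)² = 2 × 4.031² = 2 × 16.25 = 32.5.
Round up to the next whole participant.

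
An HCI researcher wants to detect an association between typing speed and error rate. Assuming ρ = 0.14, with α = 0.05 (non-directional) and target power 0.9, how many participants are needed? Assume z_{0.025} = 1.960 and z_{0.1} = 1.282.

Fisher's z: C = ½·ln((1+r)/(1−r)) = ½·ln(1.3256) = 0.1409.
n = ((z_{α/2} + z_β)/C)² + 3.
(1.960 + 1.282) / 0.1409 = 3.242 / 0.1409 = 23.009.
n = 23.009² + 3 = 529.42 + 3 = 532.4.
Round up.

n = 533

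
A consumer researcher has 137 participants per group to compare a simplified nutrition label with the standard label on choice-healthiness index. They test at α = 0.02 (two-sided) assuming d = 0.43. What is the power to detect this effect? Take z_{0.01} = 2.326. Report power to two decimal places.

power ≈ 0.89

For two equal groups, power = Φ(d·√(n/2) − z_{α/2}).
d·√(n/2) = 0.43 × √(137/2) = 0.43 × 8.276 = 3.559.
z_β = 3.559 − 2.326 = 1.233.
Power = Φ(1.233) = 0.891.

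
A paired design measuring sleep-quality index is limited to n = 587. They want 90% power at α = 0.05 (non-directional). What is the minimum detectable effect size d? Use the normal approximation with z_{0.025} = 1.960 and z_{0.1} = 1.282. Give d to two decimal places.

d_min ≈ 0.13

For a single sample (or paired design) of n = 587: d_min = (z_{α/2} + z_β)/√n.
z-sum = 1.960 + 1.282 = 3.242.
d_min = 3.242 / √587 = 3.242 / 24.228 = 0.134.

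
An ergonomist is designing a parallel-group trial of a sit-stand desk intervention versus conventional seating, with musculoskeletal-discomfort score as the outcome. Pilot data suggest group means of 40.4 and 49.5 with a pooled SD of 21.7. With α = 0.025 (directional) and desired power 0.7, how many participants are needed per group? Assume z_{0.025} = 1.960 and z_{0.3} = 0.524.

Cohen's d = |M₁ − M₂| / SD_pooled = |40.4 − 49.5| / 21.7 = 9.1 / 21.7 = 0.419.
For two independent groups with equal n: n = 2·((z_{α} + z_β) / d)².
z_{α} + z_β = 1.960 + 0.524 = 2.484.
n = 2 × (2.484 / 0.419)² = 2 × 5.928² = 2 × 35.15 = 70.3.
Round up to the next whole participant.

n = 71 per group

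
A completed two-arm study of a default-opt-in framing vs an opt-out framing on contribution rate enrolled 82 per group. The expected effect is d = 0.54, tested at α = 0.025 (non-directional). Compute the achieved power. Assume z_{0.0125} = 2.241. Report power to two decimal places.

power ≈ 0.89

For two equal groups, power = Φ(d·√(n/2) − z_{α/2}).
d·√(n/2) = 0.54 × √(82/2) = 0.54 × 6.403 = 3.458.
z_β = 3.458 − 2.241 = 1.217.
Power = Φ(1.217) = 0.888.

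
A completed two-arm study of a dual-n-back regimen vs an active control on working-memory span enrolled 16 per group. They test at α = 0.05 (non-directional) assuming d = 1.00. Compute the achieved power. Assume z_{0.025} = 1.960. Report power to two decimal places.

For two equal groups, power = Φ(d·√(n/2) − z_{α/2}).
d·√(n/2) = 1.00 × √(16/2) = 1.00 × 2.828 = 2.828.
z_β = 2.828 − 1.960 = 0.868.
Power = Φ(0.868) = 0.807.

power ≈ 0.81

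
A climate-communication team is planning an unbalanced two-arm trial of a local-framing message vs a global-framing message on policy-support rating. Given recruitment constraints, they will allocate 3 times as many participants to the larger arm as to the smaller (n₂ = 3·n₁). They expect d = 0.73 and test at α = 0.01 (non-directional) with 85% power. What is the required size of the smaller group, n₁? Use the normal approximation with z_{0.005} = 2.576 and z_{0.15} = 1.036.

n₁ = 33

With allocation ratio k = n₂/n₁ = 3, Var(x̄₁−x̄₂) = σ²(1/n₁ + 1/(k·n₁)) = σ²·(k+1)/(k·n₁).
So n₁ = (1 + 1/k)·((z_{α/2} + z_β)/d)² = 1.333 × (3.612/0.73)².
n₁ = 1.333 × 24.48 = 32.6.
Round up: n₁ = 33, giving n₂ = 3 × 33 = 99.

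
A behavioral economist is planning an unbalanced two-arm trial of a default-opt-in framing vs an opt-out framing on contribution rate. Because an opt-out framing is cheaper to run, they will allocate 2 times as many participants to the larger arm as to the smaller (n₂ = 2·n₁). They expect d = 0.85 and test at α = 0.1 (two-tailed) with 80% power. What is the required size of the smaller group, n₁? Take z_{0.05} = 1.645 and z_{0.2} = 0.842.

n₁ = 13

With allocation ratio k = n₂/n₁ = 2, Var(x̄₁−x̄₂) = σ²(1/n₁ + 1/(k·n₁)) = σ²·(k+1)/(k·n₁).
So n₁ = (1 + 1/k)·((z_{α/2} + z_β)/d)² = 1.500 × (2.487/0.85)².
n₁ = 1.500 × 8.56 = 12.8.
Round up: n₁ = 13, giving n₂ = 2 × 13 = 26.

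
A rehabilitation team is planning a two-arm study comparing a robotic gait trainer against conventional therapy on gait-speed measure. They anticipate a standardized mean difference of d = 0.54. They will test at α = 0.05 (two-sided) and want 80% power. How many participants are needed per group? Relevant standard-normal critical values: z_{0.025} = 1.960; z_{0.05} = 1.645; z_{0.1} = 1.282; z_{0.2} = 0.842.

For two independent groups with equal n: n = 2·((z_{α/2} + z_β) / d)².
z_{α/2} + z_β = 1.960 + 0.842 = 2.802.
n = 2 × (2.802 / 0.54)² = 2 × 5.189² = 2 × 26.92 = 53.8.
Round up to the next whole participant.

n = 54 per group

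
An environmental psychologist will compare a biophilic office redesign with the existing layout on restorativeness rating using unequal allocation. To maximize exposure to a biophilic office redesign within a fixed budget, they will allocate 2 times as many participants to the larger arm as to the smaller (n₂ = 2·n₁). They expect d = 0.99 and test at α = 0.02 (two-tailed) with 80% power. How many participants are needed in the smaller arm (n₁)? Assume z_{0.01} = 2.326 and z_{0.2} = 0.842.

n₁ = 16

With allocation ratio k = n₂/n₁ = 2, Var(x̄₁−x̄₂) = σ²(1/n₁ + 1/(k·n₁)) = σ²·(k+1)/(k·n₁).
So n₁ = (1 + 1/k)·((z_{α/2} + z_β)/d)² = 1.500 × (3.168/0.99)².
n₁ = 1.500 × 10.24 = 15.4.
Round up: n₁ = 16, giving n₂ = 2 × 16 = 32.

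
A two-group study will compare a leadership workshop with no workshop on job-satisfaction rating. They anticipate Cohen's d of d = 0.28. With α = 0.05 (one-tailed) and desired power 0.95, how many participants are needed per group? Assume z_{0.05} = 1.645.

n = 277 per group

For two independent groups with equal n: n = 2·((z_{α} + z_β) / d)².
z_{α} + z_β = 1.645 + 1.645 = 3.290.
n = 2 × (3.290 / 0.28)² = 2 × 11.750² = 2 × 138.06 = 276.1.
Round up to the next whole participant.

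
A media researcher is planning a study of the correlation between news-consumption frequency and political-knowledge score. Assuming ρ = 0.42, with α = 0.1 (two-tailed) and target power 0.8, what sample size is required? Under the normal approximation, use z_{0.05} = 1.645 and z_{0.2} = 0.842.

n = 34

Fisher's z: C = ½·ln((1+r)/(1−r)) = ½·ln(2.4483) = 0.4477.
n = ((z_{α/2} + z_β)/C)² + 3.
(1.645 + 0.842) / 0.4477 = 2.487 / 0.4477 = 5.555.
n = 5.555² + 3 = 30.86 + 3 = 33.9.
Round up.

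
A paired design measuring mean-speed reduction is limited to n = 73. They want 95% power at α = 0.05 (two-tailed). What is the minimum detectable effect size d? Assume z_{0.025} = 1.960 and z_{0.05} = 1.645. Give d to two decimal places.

d_min ≈ 0.42

For a single sample (or paired design) of n = 73: d_min = (z_{α/2} + z_β)/√n.
z-sum = 1.960 + 1.645 = 3.605.
d_min = 3.605 / √73 = 3.605 / 8.544 = 0.422.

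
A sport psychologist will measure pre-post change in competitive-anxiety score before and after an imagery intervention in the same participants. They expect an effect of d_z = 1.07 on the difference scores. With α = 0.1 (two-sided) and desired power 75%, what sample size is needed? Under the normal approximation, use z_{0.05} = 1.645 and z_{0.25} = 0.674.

n = 5 pairs

For a paired (one-sample on differences) test: n = ((z_{α/2} + z_β) / d)².
z_{α/2} + z_β = 1.645 + 0.674 = 2.319.
n = (2.319 / 1.07)² = 2.167² = 4.70.
Round up.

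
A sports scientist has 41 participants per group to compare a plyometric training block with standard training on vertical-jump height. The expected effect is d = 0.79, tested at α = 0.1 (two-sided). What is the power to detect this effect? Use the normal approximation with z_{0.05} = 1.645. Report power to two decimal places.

For two equal groups, power = Φ(d·√(n/2) − z_{α/2}).
d·√(n/2) = 0.79 × √(41/2) = 0.79 × 4.528 = 3.577.
z_β = 3.577 − 1.645 = 1.932.
Power = Φ(1.932) = 0.973.

power ≈ 0.97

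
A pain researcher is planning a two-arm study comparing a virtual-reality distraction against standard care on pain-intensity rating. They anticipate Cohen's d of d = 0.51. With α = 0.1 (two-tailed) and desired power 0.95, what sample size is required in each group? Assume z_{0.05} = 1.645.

For two independent groups with equal n: n = 2·((z_{α/2} + z_β) / d)².
z_{α/2} + z_β = 1.645 + 1.645 = 3.290.
n = 2 × (3.290 / 0.51)² = 2 × 6.451² = 2 × 41.62 = 83.2.
Round up to the next whole participant.

n = 84 per group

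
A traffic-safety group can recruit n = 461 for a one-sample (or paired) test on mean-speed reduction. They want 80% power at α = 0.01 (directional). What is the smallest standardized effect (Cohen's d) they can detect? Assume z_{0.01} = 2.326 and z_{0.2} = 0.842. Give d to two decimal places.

For a single sample (or paired design) of n = 461: d_min = (z_{α} + z_β)/√n.
z-sum = 2.326 + 0.842 = 3.168.
d_min = 3.168 / √461 = 3.168 / 21.471 = 0.148.

d_min ≈ 0.15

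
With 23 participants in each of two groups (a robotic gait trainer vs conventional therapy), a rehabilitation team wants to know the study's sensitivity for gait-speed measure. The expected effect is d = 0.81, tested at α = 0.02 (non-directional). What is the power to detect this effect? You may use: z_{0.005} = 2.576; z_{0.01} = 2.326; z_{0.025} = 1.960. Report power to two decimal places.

For two equal groups, power = Φ(d·√(n/2) − z_{α/2}).
d·√(n/2) = 0.81 × √(23/2) = 0.81 × 3.391 = 2.747.
z_β = 2.747 − 2.326 = 0.421.
Power = Φ(0.421) = 0.663.

power ≈ 0.66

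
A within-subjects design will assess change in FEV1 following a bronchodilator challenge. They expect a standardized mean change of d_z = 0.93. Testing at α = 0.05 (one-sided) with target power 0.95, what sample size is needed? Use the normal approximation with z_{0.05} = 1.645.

n = 13 pairs

For a paired (one-sample on differences) test: n = ((z_{α} + z_β) / d)².
z_{α} + z_β = 1.645 + 1.645 = 3.290.
n = (3.290 / 0.93)² = 3.538² = 12.51.
Round up.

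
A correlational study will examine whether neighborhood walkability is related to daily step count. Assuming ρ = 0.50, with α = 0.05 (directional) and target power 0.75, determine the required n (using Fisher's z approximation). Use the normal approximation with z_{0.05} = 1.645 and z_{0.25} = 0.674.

Fisher's z: C = ½·ln((1+r)/(1−r)) = ½·ln(3.0000) = 0.5493.
n = ((z_{α} + z_β)/C)² + 3.
(1.645 + 0.674) / 0.5493 = 2.319 / 0.5493 = 4.222.
n = 4.222² + 3 = 17.82 + 3 = 20.8.
Round up.

n = 21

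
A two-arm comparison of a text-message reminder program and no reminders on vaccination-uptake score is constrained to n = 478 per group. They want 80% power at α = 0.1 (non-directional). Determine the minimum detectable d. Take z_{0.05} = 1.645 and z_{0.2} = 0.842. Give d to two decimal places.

d_min ≈ 0.16

For two independent groups of n = 478 each: d_min = (z_{α/2} + z_β)·√(2/n).
z-sum = 1.645 + 0.842 = 2.487.
d_min = 2.487 × √(2/478) = 2.487 × 0.0647 = 0.161.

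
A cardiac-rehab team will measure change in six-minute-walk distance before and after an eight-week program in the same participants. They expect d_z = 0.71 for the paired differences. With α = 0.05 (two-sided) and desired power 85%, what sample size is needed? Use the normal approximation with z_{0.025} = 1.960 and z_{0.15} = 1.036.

n = 18 pairs

For a paired (one-sample on differences) test: n = ((z_{α/2} + z_β) / d)².
z_{α/2} + z_β = 1.960 + 1.036 = 2.996.
n = (2.996 / 0.71)² = 4.220² = 17.81.
Round up.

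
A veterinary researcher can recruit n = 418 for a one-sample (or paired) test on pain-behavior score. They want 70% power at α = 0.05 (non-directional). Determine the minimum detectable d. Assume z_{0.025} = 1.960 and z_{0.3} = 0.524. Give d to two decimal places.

d_min ≈ 0.12

For a single sample (or paired design) of n = 418: d_min = (z_{α/2} + z_β)/√n.
z-sum = 1.960 + 0.524 = 2.484.
d_min = 2.484 / √418 = 2.484 / 20.445 = 0.121.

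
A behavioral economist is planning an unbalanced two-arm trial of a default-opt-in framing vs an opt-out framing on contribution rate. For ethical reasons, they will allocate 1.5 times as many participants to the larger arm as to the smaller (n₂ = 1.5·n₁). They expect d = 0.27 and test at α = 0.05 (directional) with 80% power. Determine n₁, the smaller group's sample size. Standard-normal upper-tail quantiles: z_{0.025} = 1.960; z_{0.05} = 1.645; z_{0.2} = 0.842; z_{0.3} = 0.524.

n₁ = 142

With allocation ratio k = n₂/n₁ = 1.5, Var(x̄₁−x̄₂) = σ²(1/n₁ + 1/(k·n₁)) = σ²·(k+1)/(k·n₁).
So n₁ = (1 + 1/k)·((z_{α} + z_β)/d)² = 1.667 × (2.487/0.27)².
n₁ = 1.667 × 84.84 = 141.4.
Round up: n₁ = 142, giving n₂ = 1.5 × 142 = 213.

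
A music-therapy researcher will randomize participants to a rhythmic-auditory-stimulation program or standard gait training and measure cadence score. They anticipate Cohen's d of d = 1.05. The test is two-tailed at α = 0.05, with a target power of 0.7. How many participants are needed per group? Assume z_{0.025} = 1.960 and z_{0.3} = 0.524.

For two independent groups with equal n: n = 2·((z_{α/2} + z_β) / d)².
z_{α/2} + z_β = 1.960 + 0.524 = 2.484.
n = 2 × (2.484 / 1.05)² = 2 × 2.366² = 2 × 5.60 = 11.2.
Round up to the next whole participant.

n = 12 per group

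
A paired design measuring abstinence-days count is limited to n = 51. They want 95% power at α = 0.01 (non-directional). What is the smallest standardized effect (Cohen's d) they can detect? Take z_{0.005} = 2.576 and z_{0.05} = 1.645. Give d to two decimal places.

For a single sample (or paired design) of n = 51: d_min = (z_{α/2} + z_β)/√n.
z-sum = 2.576 + 1.645 = 4.221.
d_min = 4.221 / √51 = 4.221 / 7.141 = 0.591.

d_min ≈ 0.59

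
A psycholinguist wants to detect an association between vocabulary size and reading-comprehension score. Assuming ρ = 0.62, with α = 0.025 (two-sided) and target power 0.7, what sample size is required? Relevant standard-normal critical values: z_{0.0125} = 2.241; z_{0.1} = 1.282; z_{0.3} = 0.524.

n = 18

Fisher's z: C = ½·ln((1+r)/(1−r)) = ½·ln(4.2632) = 0.7250.
n = ((z_{α/2} + z_β)/C)² + 3.
(2.241 + 0.524) / 0.7250 = 2.765 / 0.7250 = 3.814.
n = 3.814² + 3 = 14.55 + 3 = 17.5.
Round up.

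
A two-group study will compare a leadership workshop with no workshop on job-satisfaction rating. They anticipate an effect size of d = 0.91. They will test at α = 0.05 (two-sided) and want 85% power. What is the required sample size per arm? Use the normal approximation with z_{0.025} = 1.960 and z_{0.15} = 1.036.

n = 22 per group

For two independent groups with equal n: n = 2·((z_{α/2} + z_β) / d)².
z_{α/2} + z_β = 1.960 + 1.036 = 2.996.
n = 2 × (2.996 / 0.91)² = 2 × 3.292² = 2 × 10.84 = 21.7.
Round up to the next whole participant.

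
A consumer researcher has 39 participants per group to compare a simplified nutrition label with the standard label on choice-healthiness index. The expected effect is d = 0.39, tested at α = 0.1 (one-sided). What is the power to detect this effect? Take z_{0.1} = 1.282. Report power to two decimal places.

For two equal groups, power = Φ(d·√(n/2) − z_{α}).
d·√(n/2) = 0.39 × √(39/2) = 0.39 × 4.416 = 1.722.
z_β = 1.722 − 1.282 = 0.440.
Power = Φ(0.440) = 0.670.

power ≈ 0.67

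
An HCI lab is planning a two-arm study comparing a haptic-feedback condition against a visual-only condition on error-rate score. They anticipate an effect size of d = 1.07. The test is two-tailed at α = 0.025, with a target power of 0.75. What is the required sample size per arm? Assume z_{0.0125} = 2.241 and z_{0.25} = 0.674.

For two independent groups with equal n: n = 2·((z_{α/2} + z_β) / d)².
z_{α/2} + z_β = 2.241 + 0.674 = 2.915.
n = 2 × (2.915 / 1.07)² = 2 × 2.724² = 2 × 7.42 = 14.8.
Round up to the next whole participant.

n = 15 per group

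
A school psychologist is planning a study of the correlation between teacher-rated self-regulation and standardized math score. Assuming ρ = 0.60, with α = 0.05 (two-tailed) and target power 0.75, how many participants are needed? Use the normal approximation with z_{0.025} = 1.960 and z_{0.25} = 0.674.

Fisher's z: C = ½·ln((1+r)/(1−r)) = ½·ln(4.0000) = 0.6931.
n = ((z_{α/2} + z_β)/C)² + 3.
(1.960 + 0.674) / 0.6931 = 2.634 / 0.6931 = 3.800.
n = 3.800² + 3 = 14.44 + 3 = 17.4.
Round up.

n = 18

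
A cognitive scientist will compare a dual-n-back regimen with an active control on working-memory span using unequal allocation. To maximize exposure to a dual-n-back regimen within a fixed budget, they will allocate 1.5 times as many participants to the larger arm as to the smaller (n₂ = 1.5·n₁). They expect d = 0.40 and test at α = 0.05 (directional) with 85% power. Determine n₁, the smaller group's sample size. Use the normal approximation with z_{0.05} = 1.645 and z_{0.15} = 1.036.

n₁ = 75

With allocation ratio k = n₂/n₁ = 1.5, Var(x̄₁−x̄₂) = σ²(1/n₁ + 1/(k·n₁)) = σ²·(k+1)/(k·n₁).
So n₁ = (1 + 1/k)·((z_{α} + z_β)/d)² = 1.667 × (2.681/0.40)².
n₁ = 1.667 × 44.92 = 74.9.
Round up: n₁ = 75, giving n₂ = ⌈1.5 × 75⌉ = ⌈112.5⌉ = 113.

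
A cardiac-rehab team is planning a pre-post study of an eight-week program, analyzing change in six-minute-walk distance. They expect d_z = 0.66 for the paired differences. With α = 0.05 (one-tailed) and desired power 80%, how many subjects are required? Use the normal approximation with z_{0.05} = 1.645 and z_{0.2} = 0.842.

For a paired (one-sample on differences) test: n = ((z_{α} + z_β) / d)².
z_{α} + z_β = 1.645 + 0.842 = 2.487.
n = (2.487 / 0.66)² = 3.768² = 14.20.
Round up.

n = 15 pairs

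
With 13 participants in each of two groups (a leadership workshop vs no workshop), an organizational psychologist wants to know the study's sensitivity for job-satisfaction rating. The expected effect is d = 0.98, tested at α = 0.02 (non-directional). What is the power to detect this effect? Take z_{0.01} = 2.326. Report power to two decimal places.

power ≈ 0.57

For two equal groups, power = Φ(d·√(n/2) − z_{α/2}).
d·√(n/2) = 0.98 × √(13/2) = 0.98 × 2.550 = 2.499.
z_β = 2.499 − 2.326 = 0.173.
Power = Φ(0.173) = 0.568.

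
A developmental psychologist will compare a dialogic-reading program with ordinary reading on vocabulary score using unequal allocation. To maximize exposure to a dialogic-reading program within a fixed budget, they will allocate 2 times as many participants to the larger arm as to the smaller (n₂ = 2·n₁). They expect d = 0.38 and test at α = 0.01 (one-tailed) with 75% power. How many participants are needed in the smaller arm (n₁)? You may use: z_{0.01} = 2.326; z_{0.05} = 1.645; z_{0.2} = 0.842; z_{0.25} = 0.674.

With allocation ratio k = n₂/n₁ = 2, Var(x̄₁−x̄₂) = σ²(1/n₁ + 1/(k·n₁)) = σ²·(k+1)/(k·n₁).
So n₁ = (1 + 1/k)·((z_{α} + z_β)/d)² = 1.500 × (3.000/0.38)².
n₁ = 1.500 × 62.33 = 93.5.
Round up: n₁ = 94, giving n₂ = 2 × 94 = 188.

n₁ = 94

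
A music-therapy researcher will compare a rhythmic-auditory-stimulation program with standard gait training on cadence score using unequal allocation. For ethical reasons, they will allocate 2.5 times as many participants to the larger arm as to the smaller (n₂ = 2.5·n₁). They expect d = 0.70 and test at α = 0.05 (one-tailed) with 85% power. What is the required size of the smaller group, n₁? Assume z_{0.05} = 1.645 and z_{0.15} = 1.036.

n₁ = 21

With allocation ratio k = n₂/n₁ = 2.5, Var(x̄₁−x̄₂) = σ²(1/n₁ + 1/(k·n₁)) = σ²·(k+1)/(k·n₁).
So n₁ = (1 + 1/k)·((z_{α} + z_β)/d)² = 1.400 × (2.681/0.70)².
n₁ = 1.400 × 14.67 = 20.5.
Round up: n₁ = 21, giving n₂ = ⌈2.5 × 21⌉ = ⌈52.5⌉ = 53.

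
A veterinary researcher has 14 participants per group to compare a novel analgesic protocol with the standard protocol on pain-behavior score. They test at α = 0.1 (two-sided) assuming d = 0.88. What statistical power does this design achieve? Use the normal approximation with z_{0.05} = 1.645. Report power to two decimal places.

For two equal groups, power = Φ(d·√(n/2) − z_{α/2}).
d·√(n/2) = 0.88 × √(14/2) = 0.88 × 2.646 = 2.328.
z_β = 2.328 − 1.645 = 0.683.
Power = Φ(0.683) = 0.753.

power ≈ 0.75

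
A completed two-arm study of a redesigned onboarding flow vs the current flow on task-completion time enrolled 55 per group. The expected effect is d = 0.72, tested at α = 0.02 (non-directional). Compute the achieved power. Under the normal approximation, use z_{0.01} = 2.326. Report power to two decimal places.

power ≈ 0.93

For two equal groups, power = Φ(d·√(n/2) − z_{α/2}).
d·√(n/2) = 0.72 × √(55/2) = 0.72 × 5.244 = 3.776.
z_β = 3.776 − 2.326 = 1.450.
Power = Φ(1.450) = 0.926.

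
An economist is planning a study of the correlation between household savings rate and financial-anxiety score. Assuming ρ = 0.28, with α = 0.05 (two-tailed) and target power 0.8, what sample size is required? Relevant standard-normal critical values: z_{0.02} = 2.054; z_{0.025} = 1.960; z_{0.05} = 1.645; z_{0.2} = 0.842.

n = 98

Fisher's z: C = ½·ln((1+r)/(1−r)) = ½·ln(1.7778) = 0.2877.
n = ((z_{α/2} + z_β)/C)² + 3.
(1.960 + 0.842) / 0.2877 = 2.802 / 0.2877 = 9.739.
n = 9.739² + 3 = 94.85 + 3 = 97.9.
Round up.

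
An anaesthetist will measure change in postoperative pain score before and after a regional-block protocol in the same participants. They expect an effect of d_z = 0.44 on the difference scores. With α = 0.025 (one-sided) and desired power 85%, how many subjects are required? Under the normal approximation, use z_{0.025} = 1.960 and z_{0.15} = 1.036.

n = 47 pairs

For a paired (one-sample on differences) test: n = ((z_{α} + z_β) / d)².
z_{α} + z_β = 1.960 + 1.036 = 2.996.
n = (2.996 / 0.44)² = 6.809² = 46.36.
Round up.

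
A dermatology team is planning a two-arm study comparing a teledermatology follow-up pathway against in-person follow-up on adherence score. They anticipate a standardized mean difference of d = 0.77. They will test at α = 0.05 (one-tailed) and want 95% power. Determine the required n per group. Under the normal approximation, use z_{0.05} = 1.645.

n = 37 per group

For two independent groups with equal n: n = 2·((z_{α} + z_β) / d)².
z_{α} + z_β = 1.645 + 1.645 = 3.290.
n = 2 × (3.290 / 0.77)² = 2 × 4.273² = 2 × 18.26 = 36.5.
Round up to the next whole participant.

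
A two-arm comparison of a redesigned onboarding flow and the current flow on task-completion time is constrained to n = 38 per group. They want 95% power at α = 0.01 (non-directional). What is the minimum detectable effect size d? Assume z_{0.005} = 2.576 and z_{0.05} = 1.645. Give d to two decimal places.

d_min ≈ 0.97

For two independent groups of n = 38 each: d_min = (z_{α/2} + z_β)·√(2/n).
z-sum = 2.576 + 1.645 = 4.221.
d_min = 4.221 × √(2/38) = 4.221 × 0.2294 = 0.968.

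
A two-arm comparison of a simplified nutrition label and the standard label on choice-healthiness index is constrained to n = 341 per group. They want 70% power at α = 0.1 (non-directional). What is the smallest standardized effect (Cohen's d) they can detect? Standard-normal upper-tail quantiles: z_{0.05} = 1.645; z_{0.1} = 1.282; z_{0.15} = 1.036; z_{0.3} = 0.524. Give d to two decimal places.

For two independent groups of n = 341 each: d_min = (z_{α/2} + z_β)·√(2/n).
z-sum = 1.645 + 0.524 = 2.169.
d_min = 2.169 × √(2/341) = 2.169 × 0.0766 = 0.166.

d_min ≈ 0.17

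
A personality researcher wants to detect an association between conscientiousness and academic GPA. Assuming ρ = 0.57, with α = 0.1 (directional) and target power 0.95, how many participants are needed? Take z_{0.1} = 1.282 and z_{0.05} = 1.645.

n = 24

Fisher's z: C = ½·ln((1+r)/(1−r)) = ½·ln(3.6512) = 0.6475.
n = ((z_{α} + z_β)/C)² + 3.
(1.282 + 1.645) / 0.6475 = 2.927 / 0.6475 = 4.520.
n = 4.520² + 3 = 20.43 + 3 = 23.4.
Round up.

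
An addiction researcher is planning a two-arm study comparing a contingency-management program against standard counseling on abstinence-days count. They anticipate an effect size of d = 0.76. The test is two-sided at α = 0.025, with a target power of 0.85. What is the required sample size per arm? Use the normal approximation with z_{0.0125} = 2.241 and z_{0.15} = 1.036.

For two independent groups with equal n: n = 2·((z_{α/2} + z_β) / d)².
z_{α/2} + z_β = 2.241 + 1.036 = 3.277.
n = 2 × (3.277 / 0.76)² = 2 × 4.312² = 2 × 18.59 = 37.2.
Round up to the next whole participant.

n = 38 per group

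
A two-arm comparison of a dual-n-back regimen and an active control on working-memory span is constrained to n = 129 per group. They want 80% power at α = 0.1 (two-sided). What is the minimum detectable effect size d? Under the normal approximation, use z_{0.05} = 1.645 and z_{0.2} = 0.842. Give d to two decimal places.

d_min ≈ 0.31

For two independent groups of n = 129 each: d_min = (z_{α/2} + z_β)·√(2/n).
z-sum = 1.645 + 0.842 = 2.487.
d_min = 2.487 × √(2/129) = 2.487 × 0.1245 = 0.310.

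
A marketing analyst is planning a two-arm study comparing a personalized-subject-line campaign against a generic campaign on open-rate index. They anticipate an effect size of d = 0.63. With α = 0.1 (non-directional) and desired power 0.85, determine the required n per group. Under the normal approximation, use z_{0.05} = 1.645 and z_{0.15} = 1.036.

For two independent groups with equal n: n = 2·((z_{α/2} + z_β) / d)².
z_{α/2} + z_β = 1.645 + 1.036 = 2.681.
n = 2 × (2.681 / 0.63)² = 2 × 4.256² = 2 × 18.11 = 36.2.
Round up to the next whole participant.

n = 37 per group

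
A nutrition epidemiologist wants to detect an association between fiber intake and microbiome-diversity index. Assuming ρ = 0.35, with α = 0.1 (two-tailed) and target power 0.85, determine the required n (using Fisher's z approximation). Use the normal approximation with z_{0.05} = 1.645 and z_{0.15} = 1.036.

n = 57

Fisher's z: C = ½·ln((1+r)/(1−r)) = ½·ln(2.0769) = 0.3654.
n = ((z_{α/2} + z_β)/C)² + 3.
(1.645 + 1.036) / 0.3654 = 2.681 / 0.3654 = 7.337.
n = 7.337² + 3 = 53.83 + 3 = 56.8.
Round up.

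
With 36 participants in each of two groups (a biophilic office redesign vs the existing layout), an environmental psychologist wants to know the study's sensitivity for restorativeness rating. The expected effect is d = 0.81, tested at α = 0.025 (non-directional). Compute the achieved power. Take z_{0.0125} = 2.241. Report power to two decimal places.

power ≈ 0.88

For two equal groups, power = Φ(d·√(n/2) − z_{α/2}).
d·√(n/2) = 0.81 × √(36/2) = 0.81 × 4.243 = 3.437.
z_β = 3.437 − 2.241 = 1.196.
Power = Φ(1.196) = 0.884.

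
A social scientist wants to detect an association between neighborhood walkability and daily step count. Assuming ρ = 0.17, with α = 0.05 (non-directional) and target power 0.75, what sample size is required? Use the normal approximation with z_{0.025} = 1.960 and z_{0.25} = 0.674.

n = 239

Fisher's z: C = ½·ln((1+r)/(1−r)) = ½·ln(1.4096) = 0.1717.
n = ((z_{α/2} + z_β)/C)² + 3.
(1.960 + 0.674) / 0.1717 = 2.634 / 0.1717 = 15.341.
n = 15.341² + 3 = 235.34 + 3 = 238.3.
Round up.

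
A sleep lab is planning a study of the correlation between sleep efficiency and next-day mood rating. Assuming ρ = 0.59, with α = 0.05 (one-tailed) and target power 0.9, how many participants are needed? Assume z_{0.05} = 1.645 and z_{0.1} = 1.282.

Fisher's z: C = ½·ln((1+r)/(1−r)) = ½·ln(3.8780) = 0.6777.
n = ((z_{α} + z_β)/C)² + 3.
(1.645 + 1.282) / 0.6777 = 2.927 / 0.6777 = 4.319.
n = 4.319² + 3 = 18.65 + 3 = 21.7.
Round up.

n = 22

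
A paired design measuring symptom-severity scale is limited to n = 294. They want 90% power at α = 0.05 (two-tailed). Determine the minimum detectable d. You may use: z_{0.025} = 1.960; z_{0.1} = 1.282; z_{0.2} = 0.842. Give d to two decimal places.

For a single sample (or paired design) of n = 294: d_min = (z_{α/2} + z_β)/√n.
z-sum = 1.960 + 1.282 = 3.242.
d_min = 3.242 / √294 = 3.242 / 17.146 = 0.189.

d_min ≈ 0.19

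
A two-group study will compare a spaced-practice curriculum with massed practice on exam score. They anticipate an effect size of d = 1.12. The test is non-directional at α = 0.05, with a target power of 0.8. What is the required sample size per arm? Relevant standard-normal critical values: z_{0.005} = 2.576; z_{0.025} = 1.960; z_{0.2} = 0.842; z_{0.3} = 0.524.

n = 13 per group

For two independent groups with equal n: n = 2·((z_{α/2} + z_β) / d)².
z_{α/2} + z_β = 1.960 + 0.842 = 2.802.
n = 2 × (2.802 / 1.12)² = 2 × 2.502² = 2 × 6.26 = 12.5.
Round up to the next whole participant.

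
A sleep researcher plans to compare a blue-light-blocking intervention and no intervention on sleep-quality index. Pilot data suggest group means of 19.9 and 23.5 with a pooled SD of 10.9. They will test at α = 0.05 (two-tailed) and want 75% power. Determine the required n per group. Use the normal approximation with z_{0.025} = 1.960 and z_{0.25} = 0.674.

Cohen's d = |M₁ − M₂| / SD_pooled = |19.9 − 23.5| / 10.9 = 3.6 / 10.9 = 0.330.
For two independent groups with equal n: n = 2·((z_{α/2} + z_β) / d)².
z_{α/2} + z_β = 1.960 + 0.674 = 2.634.
n = 2 × (2.634 / 0.330)² = 2 × 7.982² = 2 × 63.71 = 127.4.
Round up to the next whole participant.

n = 128 per group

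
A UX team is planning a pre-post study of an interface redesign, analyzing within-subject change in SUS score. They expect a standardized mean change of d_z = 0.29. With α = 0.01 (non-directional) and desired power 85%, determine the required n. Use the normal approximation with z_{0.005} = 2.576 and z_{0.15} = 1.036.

n = 156 pairs

For a paired (one-sample on differences) test: n = ((z_{α/2} + z_β) / d)².
z_{α/2} + z_β = 2.576 + 1.036 = 3.612.
n = (3.612 / 0.29)² = 12.455² = 155.13.
Round up.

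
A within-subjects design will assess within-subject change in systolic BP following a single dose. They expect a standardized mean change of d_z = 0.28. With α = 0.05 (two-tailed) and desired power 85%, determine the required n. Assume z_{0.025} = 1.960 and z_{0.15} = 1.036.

For a paired (one-sample on differences) test: n = ((z_{α/2} + z_β) / d)².
z_{α/2} + z_β = 1.960 + 1.036 = 2.996.
n = (2.996 / 0.28)² = 10.700² = 114.49.
Round up.

n = 115 pairs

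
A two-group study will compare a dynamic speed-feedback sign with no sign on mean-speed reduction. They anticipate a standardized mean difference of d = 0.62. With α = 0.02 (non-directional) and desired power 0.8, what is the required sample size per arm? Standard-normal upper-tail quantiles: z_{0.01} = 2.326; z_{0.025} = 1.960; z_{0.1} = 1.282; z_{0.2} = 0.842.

n = 53 per group

For two independent groups with equal n: n = 2·((z_{α/2} + z_β) / d)².
z_{α/2} + z_β = 2.326 + 0.842 = 3.168.
n = 2 × (3.168 / 0.62)² = 2 × 5.110² = 2 × 26.11 = 52.2.
Round up to the next whole participant.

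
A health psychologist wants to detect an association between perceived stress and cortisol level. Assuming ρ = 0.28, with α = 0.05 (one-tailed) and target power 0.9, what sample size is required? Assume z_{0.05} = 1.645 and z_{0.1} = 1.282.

n = 107

Fisher's z: C = ½·ln((1+r)/(1−r)) = ½·ln(1.7778) = 0.2877.
n = ((z_{α} + z_β)/C)² + 3.
(1.645 + 1.282) / 0.2877 = 2.927 / 0.2877 = 10.174.
n = 10.174² + 3 = 103.51 + 3 = 106.5.
Round up.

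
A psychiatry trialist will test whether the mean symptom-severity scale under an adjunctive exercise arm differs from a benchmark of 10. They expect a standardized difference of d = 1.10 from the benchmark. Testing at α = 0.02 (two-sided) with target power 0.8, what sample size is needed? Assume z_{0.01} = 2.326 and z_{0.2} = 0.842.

For a one-sample test: n = ((z_{α/2} + z_β) / d)².
z_{α/2} + z_β = 2.326 + 0.842 = 3.168.
n = (3.168 / 1.10)² = 2.880² = 8.29.
Round up.

n = 9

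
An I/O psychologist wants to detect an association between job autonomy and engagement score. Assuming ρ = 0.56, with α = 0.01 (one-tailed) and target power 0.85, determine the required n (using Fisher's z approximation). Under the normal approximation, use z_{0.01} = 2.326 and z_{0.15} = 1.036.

n = 32

Fisher's z: C = ½·ln((1+r)/(1−r)) = ½·ln(3.5455) = 0.6328.
n = ((z_{α} + z_β)/C)² + 3.
(2.326 + 1.036) / 0.6328 = 3.362 / 0.6328 = 5.313.
n = 5.313² + 3 = 28.23 + 3 = 31.2.
Round up.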